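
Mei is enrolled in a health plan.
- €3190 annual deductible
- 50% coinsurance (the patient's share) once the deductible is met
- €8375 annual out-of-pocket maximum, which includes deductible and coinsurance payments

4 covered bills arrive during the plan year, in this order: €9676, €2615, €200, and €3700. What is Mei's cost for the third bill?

Bill 1, €9676: deductible takes €3190, €6486 remains; 50% of €6486 = €3243. Patient owes €6433 (running OOP €6433).
Bill 2, €2615: deductible already satisfied, so patient's share is 50% × €2615 = €1307.50. Patient owes €1307.50 (running OOP €7740.50).
Bill 3, €200: 50% coinsurance on €200 = €100. Patient pays €100; OOP now €7840.50.

€100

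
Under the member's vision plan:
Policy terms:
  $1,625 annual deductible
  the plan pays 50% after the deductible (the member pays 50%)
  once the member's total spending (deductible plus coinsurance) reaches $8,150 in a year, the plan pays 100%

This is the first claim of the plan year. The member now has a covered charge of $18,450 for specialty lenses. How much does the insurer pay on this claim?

Nothing has been paid toward the $1,625 deductible, so the first $1,625 of this charge is applied there.
The remaining $16,825 (= $18,450 − $1,625) moves to coinsurance.
50% of $16,825 = $8,412.50 falls to the member.
That puts the member's cost at $1,625 + $8,412.50 = $10,037.50 before any cap.
Adding $10,037.50 to the $0 already spent would give $10,037.50, which exceeds the $8,150 cap; the member pays just $8,150 − $0 = $8,150.
Insurer pays the balance: $18,450 − $8,150 = $10,300.

$10,300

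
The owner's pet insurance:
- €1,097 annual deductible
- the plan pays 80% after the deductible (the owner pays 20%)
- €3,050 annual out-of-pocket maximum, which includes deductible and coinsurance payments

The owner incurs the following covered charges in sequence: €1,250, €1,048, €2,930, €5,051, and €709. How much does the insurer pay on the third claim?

Claim 1 — €1,250: deductible takes €1,097, €153 remains; 20% of €153 = €30.60. Cost to owner: €1,127.60. OOP to date €1,127.60. Insurer: €1,250 − €1,127.60 = €122.40.
Claim 2 — €1,048: 20% coinsurance on €1,048 = €209.60. Cost to owner: €209.60. OOP to date €1,337.20. Insurer: €1,048 − €209.60 = €838.40.
Claim 3 — €2,930: 20% coinsurance on €2,930 = €586. Cost to owner: €586. OOP to date €1,923.20. Plan pays €2,930 − €586 = €2,344.

€2,344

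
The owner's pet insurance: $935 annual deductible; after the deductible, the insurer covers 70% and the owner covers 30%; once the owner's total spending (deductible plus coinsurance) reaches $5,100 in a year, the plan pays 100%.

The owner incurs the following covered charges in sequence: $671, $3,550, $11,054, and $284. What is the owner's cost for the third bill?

Claim 1 — $671: entire amount goes to the deductible. Cost to owner: $671. OOP to date $671.
Claim 2 — $3,550: deductible takes $264, $3,286 remains; owner's 30% is $985.80. Owner pays $1,249.80; OOP now $1,920.80.
Claim 3 — $11,054: deductible already satisfied, so owner's share is 30% × $11,054 = $3,316.20. OOP would hit $5,237 > $5,100, so the cap limits the owner to $5,100 − $1,920.80 = $3,179.20.

$3,179.20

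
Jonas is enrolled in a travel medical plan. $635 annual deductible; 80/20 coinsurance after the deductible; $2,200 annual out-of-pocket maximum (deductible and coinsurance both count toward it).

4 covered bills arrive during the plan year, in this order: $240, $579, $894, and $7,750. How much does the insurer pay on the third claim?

$715.20

Claim 1 — $240: all of it applies to the deductible. Traveler pays $240; OOP now $240. Plan pays $240 − $240 = $0.
Claim 2 — $579: deductible takes $395, $184 remains; 20% of $184 = $36.80. Cost to traveler: $431.80. OOP to date $671.80. Plan pays $579 − $431.80 = $147.20.
Claim 3 — $894: 20% coinsurance on $894 = $178.80. Cost to traveler: $178.80. OOP to date $850.60. Insurer: $894 − $178.80 = $715.20.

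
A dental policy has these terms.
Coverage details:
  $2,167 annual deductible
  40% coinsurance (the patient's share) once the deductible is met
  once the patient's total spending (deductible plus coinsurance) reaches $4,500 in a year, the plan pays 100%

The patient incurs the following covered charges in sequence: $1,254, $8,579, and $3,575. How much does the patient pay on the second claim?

$3,246

#1 ($1,254): fully absorbed by the deductible. Patient owes $1,254 (running OOP $1,254).
#2 ($8,579): $913 finishes the deductible; $7,666 goes to coinsurance; coinsurance $7,666 × 40% = $3,066.40. Together that's $913 + $3,066.40 = $3,979.40. That would push OOP to $5,233.40, over the $4,500 cap, so patient pays $4,500 − $1,254 = $3,246.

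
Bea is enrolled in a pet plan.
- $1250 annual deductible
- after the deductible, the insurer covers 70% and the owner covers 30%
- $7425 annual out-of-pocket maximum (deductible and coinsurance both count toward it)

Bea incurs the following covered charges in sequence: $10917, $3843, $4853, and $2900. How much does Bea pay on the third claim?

Claim 1 ($10917): deductible takes $1250, $9667 remains; coinsurance $9667 × 30% = $2900.10. Cost to owner: $4150.10. OOP to date $4150.10.
Claim 2 ($3843): 30% coinsurance on $3843 = $1152.90. Cost to owner: $1152.90. OOP to date $5303.
Claim 3 ($4853): deductible met; 30% of $4853 = $1455.90. Owner owes $1455.90 (running OOP $6758.90).

$1455.90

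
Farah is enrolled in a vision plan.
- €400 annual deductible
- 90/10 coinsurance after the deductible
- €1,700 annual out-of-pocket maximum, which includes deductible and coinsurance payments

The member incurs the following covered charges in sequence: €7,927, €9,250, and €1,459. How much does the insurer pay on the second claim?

€8,702.70

Claim 1 — €7,927: €400 to deductible, leaving €7,527; coinsurance €7,527 × 10% = €752.70. Member owes €1,152.70 (running OOP €1,152.70). Plan pays €7,927 − €1,152.70 = €6,774.30.
Claim 2 — €9,250: deductible met; 10% of €9,250 = €925. OOP would hit €2,077.70 > €1,700, so the cap limits the member to €1,700 − €1,152.70 = €547.30. Insurer: €9,250 − €547.30 = €8,702.70.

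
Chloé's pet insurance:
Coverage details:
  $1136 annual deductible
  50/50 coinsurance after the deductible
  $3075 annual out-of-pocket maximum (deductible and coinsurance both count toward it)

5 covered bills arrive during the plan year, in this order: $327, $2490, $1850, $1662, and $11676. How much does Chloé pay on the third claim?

Claim 1 — $327: fully absorbed by the deductible. Cost to owner: $327. OOP to date $327.
Claim 2 — $2490: $809 finishes the deductible; $1681 goes to coinsurance; 50% of $1681 = $840.50. Owner pays $1649.50; OOP now $1976.50.
Claim 3 — $1850: deductible met; 50% of $1850 = $925. Cost to owner: $925. OOP to date $2901.50.

$925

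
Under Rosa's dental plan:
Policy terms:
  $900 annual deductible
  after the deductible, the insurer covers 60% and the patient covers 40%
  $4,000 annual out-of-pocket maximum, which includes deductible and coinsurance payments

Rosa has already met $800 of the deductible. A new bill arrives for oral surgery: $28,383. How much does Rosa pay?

$3,200

Remaining deductible: $900 − $800 = $100.
That leaves $28,383 − $100 = $28,283 for coinsurance.
Coinsurance: $28,283 × 40% = $11,313.20.
Patient responsibility before any cap: $100 + $11,313.20 = $11,413.20.
Year-to-date out-of-pocket would reach $800 + $11,413.20 = $12,213.20, above the $4,000 maximum, so the patient pays only $4,000 − $800 = $3,200.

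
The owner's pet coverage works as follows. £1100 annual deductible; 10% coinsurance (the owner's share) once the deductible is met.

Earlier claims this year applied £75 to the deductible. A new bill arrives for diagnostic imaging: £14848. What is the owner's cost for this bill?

£2407.30

£75 of the £1100 deductible is already met, leaving £1025.
The remaining £13823 (= £14848 − £1025) moves to coinsurance.
Coinsurance: £13823 × 10% = £1382.30.
So the owner owes £1025 + £1382.30 = £2407.30.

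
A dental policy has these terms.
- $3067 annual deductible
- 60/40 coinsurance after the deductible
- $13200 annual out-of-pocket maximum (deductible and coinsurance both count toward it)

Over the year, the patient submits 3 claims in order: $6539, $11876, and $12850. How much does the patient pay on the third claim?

$3993.80

Claim 1 ($6539): $3067 to deductible, leaving $3472; coinsurance $3472 × 40% = $1388.80. Patient owes $4455.80 (running OOP $4455.80).
Claim 2 ($11876): deductible met; 40% of $11876 = $4750.40. Patient owes $4750.40 (running OOP $9206.20).
Claim 3 ($12850): deductible met; 40% of $12850 = $5140. That would push OOP to $14346.20, over the $13200 cap, so patient pays $13200 − $9206.20 = $3993.80.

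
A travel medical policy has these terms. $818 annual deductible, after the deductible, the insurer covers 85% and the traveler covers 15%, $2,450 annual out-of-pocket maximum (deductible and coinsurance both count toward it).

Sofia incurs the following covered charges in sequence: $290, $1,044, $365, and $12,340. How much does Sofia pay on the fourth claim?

$1,499.85

#1 ($290): entire amount goes to the deductible. Cost to traveler: $290. OOP to date $290.
#2 ($1,044): $528 finishes the deductible; $516 goes to coinsurance; traveler's 15% is $77.40. Cost to traveler: $605.40. OOP to date $895.40.
#3 ($365): 15% coinsurance on $365 = $54.75. Cost to traveler: $54.75. OOP to date $950.15.
#4 ($12,340): deductible already satisfied, so traveler's share is 15% × $12,340 = $1,851. OOP would hit $2,801.15 > $2,450, so the cap limits the traveler to $2,450 − $950.15 = $1,499.85.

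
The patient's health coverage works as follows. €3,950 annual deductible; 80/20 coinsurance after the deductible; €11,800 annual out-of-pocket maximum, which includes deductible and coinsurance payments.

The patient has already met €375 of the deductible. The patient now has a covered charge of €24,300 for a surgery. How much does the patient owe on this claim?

€375 of the €3,950 deductible is already met, leaving €3,575.
After the €3,575 deductible portion, €24,300 − €3,575 = €20,725 is subject to coinsurance.
20% of €20,725 = €4,145 falls to the patient.
That puts the patient's cost at €3,575 + €4,145 = €7,720 before any cap.
Year-to-date out-of-pocket becomes €375 + €7,720 = €8,095, still under the €11,800 maximum, so no cap applies.

€7,720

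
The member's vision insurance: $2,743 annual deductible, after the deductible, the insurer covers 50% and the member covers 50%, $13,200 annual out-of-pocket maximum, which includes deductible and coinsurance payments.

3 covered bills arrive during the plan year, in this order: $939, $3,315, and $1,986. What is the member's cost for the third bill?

$993

#1 ($939): fully absorbed by the deductible. Cost to member: $939. OOP to date $939.
#2 ($3,315): deductible takes $1,804, $1,511 remains; member's 50% is $755.50. Cost to member: $2,559.50. OOP to date $3,498.50.
#3 ($1,986): 50% coinsurance on $1,986 = $993. Cost to member: $993. OOP to date $4,491.50.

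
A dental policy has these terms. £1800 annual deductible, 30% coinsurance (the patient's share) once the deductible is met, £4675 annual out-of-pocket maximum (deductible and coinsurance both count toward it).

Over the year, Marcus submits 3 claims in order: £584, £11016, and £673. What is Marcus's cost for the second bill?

£4091

Claim 1 — £584: entire amount goes to the deductible. Cost to patient: £584. OOP to date £584.
Claim 2 — £11016: £1216 to deductible, leaving £9800; patient's 30% is £2940. Together that's £1216 + £2940 = £4156. OOP would hit £4740 > £4675, so the cap limits the patient to £4675 − £584 = £4091.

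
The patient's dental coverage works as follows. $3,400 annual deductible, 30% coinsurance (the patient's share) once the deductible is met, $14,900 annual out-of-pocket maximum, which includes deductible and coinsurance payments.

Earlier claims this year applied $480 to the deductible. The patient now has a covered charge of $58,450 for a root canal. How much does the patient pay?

$14,420

Remaining deductible: $3,400 − $480 = $2,920.
That leaves $58,450 − $2,920 = $55,530 for coinsurance.
Patient's 30% share of $55,530 is $16,659.
That puts the patient's cost at $2,920 + $16,659 = $19,579 before any cap.
Year-to-date out-of-pocket would reach $480 + $19,579 = $20,059, above the $14,900 maximum, so the patient pays only $14,900 − $480 = $14,420.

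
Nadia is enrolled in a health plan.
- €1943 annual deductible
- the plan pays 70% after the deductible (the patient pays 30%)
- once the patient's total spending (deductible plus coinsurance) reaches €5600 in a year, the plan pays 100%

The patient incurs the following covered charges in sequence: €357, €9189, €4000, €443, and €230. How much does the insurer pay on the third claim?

Bill 1, €357: fully absorbed by the deductible. Patient owes €357 (running OOP €357). Plan pays €357 − €357 = €0.
Bill 2, €9189: deductible takes €1586, €7603 remains; patient's 30% is €2280.90. Cost to patient: €3866.90. OOP to date €4223.90. Insurer: €9189 − €3866.90 = €5322.10.
Bill 3, €4000: deductible met; 30% of €4000 = €1200. Patient owes €1200 (running OOP €5423.90). Plan pays €4000 − €1200 = €2800.

€2800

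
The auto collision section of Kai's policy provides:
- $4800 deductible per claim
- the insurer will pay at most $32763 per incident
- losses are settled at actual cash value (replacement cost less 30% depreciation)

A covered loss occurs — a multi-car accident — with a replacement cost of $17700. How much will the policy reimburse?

Depreciate 30%: the covered value is $17700 × 0.7 = $12390.
Subtract the deductible: $12390 − $4800 = $7590.
$7590 is within the $32763 limit, so the insurer pays $7590.

$7590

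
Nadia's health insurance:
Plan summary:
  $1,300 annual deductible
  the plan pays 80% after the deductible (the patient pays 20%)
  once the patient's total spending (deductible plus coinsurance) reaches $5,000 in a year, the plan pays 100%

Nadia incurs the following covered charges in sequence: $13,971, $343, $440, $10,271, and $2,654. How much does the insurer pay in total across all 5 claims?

#1 ($13,971): deductible takes $1,300, $12,671 remains; coinsurance $12,671 × 20% = $2,534.20. Patient pays $3,834.20; OOP now $3,834.20. Insurer: $13,971 − $3,834.20 = $10,136.80.
#2 ($343): deductible already satisfied, so patient's share is 20% × $343 = $68.60. Cost to patient: $68.60. OOP to date $3,902.80. Insurer: $343 − $68.60 = $274.40.
#3 ($440): 20% coinsurance on $440 = $88. Cost to patient: $88. OOP to date $3,990.80. Insurer: $440 − $88 = $352.
#4 ($10,271): 20% coinsurance on $10,271 = $2,054.20. That would push OOP to $6,045, over the $5,000 cap, so patient pays $5,000 − $3,990.80 = $1,009.20. Insurer: $10,271 − $1,009.20 = $9,261.80.
#5 ($2,654): deductible already satisfied, so patient's share is 20% × $2,654 = $530.80. Adding that to $5,000 gives $5,530.80, past the $5,000 cap; patient pays only $5,000 − $5,000 = $0. Insurer: $2,654 − $0 = $2,654.
Insurer total: $10,136.80 + $274.40 + $352 + $9,261.80 + $2,654 = $22,679.

$22,679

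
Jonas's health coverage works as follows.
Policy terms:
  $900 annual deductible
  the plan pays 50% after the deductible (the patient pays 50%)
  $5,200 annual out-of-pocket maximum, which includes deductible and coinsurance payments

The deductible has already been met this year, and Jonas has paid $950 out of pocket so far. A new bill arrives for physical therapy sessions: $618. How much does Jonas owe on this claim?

$309

The deductible is already satisfied, so the full bill goes to coinsurance.
Coinsurance: $618 × 50% = $309.
Year-to-date out-of-pocket becomes $950 + $309 = $1,259, still under the $5,200 maximum, so no cap applies.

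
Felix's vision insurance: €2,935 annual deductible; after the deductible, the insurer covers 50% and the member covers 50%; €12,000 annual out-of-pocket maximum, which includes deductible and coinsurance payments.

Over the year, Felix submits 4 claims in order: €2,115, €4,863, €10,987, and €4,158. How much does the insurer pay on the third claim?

#1 (€2,115): entire amount goes to the deductible. Cost to member: €2,115. OOP to date €2,115. Insurer: €2,115 − €2,115 = €0.
#2 (€4,863): €820 to deductible, leaving €4,043; coinsurance €4,043 × 50% = €2,021.50. Cost to member: €2,841.50. OOP to date €4,956.50. Insurer: €4,863 − €2,841.50 = €2,021.50.
#3 (€10,987): deductible already satisfied, so member's share is 50% × €10,987 = €5,493.50. Member pays €5,493.50; OOP now €10,450. Insurer: €10,987 − €5,493.50 = €5,493.50.

€5,493.50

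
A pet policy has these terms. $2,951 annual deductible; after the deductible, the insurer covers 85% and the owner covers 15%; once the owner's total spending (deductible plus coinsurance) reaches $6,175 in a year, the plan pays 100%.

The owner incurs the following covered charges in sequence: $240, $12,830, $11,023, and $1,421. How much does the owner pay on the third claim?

$1,653.45

#1 ($240): entire amount goes to the deductible. Cost to owner: $240. OOP to date $240.
#2 ($12,830): deductible takes $2,711, $10,119 remains; coinsurance $10,119 × 15% = $1,517.85. Owner owes $4,228.85 (running OOP $4,468.85).
#3 ($11,023): deductible already satisfied, so owner's share is 15% × $11,023 = $1,653.45. Owner pays $1,653.45; OOP now $6,122.30.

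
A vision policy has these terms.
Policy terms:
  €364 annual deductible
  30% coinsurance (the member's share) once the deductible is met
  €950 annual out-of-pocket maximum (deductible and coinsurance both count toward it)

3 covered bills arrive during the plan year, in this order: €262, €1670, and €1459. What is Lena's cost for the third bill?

#1 (€262): entire amount goes to the deductible. Cost to member: €262. OOP to date €262.
#2 (€1670): deductible takes €102, €1568 remains; 30% of €1568 = €470.40. Member pays €572.40; OOP now €834.40.
#3 (€1459): deductible met; 30% of €1459 = €437.70. Adding that to €834.40 gives €1272.10, past the €950 cap; member pays only €950 − €834.40 = €115.60.

€115.60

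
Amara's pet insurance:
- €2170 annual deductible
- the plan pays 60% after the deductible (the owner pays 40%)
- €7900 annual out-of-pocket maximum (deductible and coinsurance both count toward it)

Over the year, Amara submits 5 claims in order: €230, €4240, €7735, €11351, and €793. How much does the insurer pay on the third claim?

Bill 1, €230: fully absorbed by the deductible. Cost to owner: €230. OOP to date €230. Plan pays €230 − €230 = €0.
Bill 2, €4240: €1940 to deductible, leaving €2300; 40% of €2300 = €920. Cost to owner: €2860. OOP to date €3090. Plan pays €4240 − €2860 = €1380.
Bill 3, €7735: deductible already satisfied, so owner's share is 40% × €7735 = €3094. Cost to owner: €3094. OOP to date €6184. Plan pays €7735 − €3094 = €4641.

€4641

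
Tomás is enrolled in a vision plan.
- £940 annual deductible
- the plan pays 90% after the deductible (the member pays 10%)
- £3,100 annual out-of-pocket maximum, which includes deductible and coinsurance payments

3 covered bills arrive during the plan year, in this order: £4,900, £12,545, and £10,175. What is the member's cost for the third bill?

Claim 1 (£4,900): deductible takes £940, £3,960 remains; 10% of £3,960 = £396. Member owes £1,336 (running OOP £1,336).
Claim 2 (£12,545): deductible met; 10% of £12,545 = £1,254.50. Cost to member: £1,254.50. OOP to date £2,590.50.
Claim 3 (£10,175): deductible already satisfied, so member's share is 10% × £10,175 = £1,017.50. That would push OOP to £3,608, over the £3,100 cap, so member pays £3,100 − £2,590.50 = £509.50.

£509.50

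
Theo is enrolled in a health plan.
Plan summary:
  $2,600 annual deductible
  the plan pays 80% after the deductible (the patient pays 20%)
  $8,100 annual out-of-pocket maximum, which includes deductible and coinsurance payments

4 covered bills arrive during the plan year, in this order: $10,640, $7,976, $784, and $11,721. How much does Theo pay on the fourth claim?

Bill 1, $10,640: $2,600 to deductible, leaving $8,040; patient's 20% is $1,608. Cost to patient: $4,208. OOP to date $4,208.
Bill 2, $7,976: deductible met; 20% of $7,976 = $1,595.20. Patient owes $1,595.20 (running OOP $5,803.20).
Bill 3, $784: deductible met; 20% of $784 = $156.80. Cost to patient: $156.80. OOP to date $5,960.
Bill 4, $11,721: deductible met; 20% of $11,721 = $2,344.20. That would push OOP to $8,304.20, over the $8,100 cap, so patient pays $8,100 − $5,960 = $2,140.

$2,140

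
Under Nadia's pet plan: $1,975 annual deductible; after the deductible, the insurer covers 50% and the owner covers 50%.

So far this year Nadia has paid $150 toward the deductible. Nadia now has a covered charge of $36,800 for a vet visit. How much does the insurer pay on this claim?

$150 of the $1,975 deductible is already met, leaving $1,825.
The remaining $34,975 (= $36,800 − $1,825) moves to coinsurance.
Owner's 50% share of $34,975 is $17,487.50.
So the owner owes $1,825 + $17,487.50 = $19,312.50.
The plan picks up $36,800 − $19,312.50 = $17,487.50.

$17,487.50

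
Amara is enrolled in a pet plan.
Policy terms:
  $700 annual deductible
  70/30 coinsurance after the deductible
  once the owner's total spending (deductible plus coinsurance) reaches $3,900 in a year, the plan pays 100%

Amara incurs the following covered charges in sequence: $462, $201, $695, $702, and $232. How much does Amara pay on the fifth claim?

$69.60

Claim 1 ($462): all of it applies to the deductible. Cost to owner: $462. OOP to date $462.
Claim 2 ($201): entire amount goes to the deductible. Cost to owner: $201. OOP to date $663.
Claim 3 ($695): $37 to deductible, leaving $658; 30% of $658 = $197.40. Owner owes $234.40 (running OOP $897.40).
Claim 4 ($702): 30% coinsurance on $702 = $210.60. Cost to owner: $210.60. OOP to date $1,108.
Claim 5 ($232): deductible met; 30% of $232 = $69.60. Owner owes $69.60 (running OOP $1,177.60).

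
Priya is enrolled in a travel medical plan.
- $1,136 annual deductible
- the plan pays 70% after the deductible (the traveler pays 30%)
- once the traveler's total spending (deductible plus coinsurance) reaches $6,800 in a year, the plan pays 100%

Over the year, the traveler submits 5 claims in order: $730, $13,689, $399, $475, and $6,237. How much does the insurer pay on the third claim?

Claim 1 ($730): entire amount goes to the deductible. Traveler owes $730 (running OOP $730). Plan pays $730 − $730 = $0.
Claim 2 ($13,689): $406 to deductible, leaving $13,283; 30% of $13,283 = $3,984.90. Traveler pays $4,390.90; OOP now $5,120.90. Insurer: $13,689 − $4,390.90 = $9,298.10.
Claim 3 ($399): deductible already satisfied, so traveler's share is 30% × $399 = $119.70. Traveler pays $119.70; OOP now $5,240.60. Insurer: $399 − $119.70 = $279.30.

$279.30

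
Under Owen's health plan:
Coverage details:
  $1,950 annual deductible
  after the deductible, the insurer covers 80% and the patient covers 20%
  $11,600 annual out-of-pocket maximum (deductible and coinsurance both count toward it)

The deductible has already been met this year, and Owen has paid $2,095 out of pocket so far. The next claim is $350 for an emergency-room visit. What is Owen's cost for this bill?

With the deductible met, the entire $350 is subject to coinsurance.
20% of $350 = $70 falls to the patient.
Year-to-date out-of-pocket becomes $2,095 + $70 = $2,165, still under the $11,600 maximum, so no cap applies.

$70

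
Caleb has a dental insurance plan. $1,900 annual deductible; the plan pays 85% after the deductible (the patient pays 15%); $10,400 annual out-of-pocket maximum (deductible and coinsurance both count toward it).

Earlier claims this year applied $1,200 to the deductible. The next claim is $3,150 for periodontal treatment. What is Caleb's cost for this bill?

$1,200 of the $1,900 deductible is already met, leaving $700.
The remaining $2,450 (= $3,150 − $700) moves to coinsurance.
Coinsurance: $2,450 × 15% = $367.50.
Patient responsibility before any cap: $700 + $367.50 = $1,067.50.
Cumulative spending $1,200 + $1,067.50 = $2,267.50 stays under the $10,400 maximum.

$1,067.50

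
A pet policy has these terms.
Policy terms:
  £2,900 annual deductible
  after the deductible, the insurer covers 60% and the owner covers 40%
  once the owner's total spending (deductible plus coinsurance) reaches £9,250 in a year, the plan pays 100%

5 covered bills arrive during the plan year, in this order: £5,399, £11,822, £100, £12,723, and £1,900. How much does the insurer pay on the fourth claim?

Claim 1 — £5,399: £2,900 to deductible, leaving £2,499; coinsurance £2,499 × 40% = £999.60. Cost to owner: £3,899.60. OOP to date £3,899.60. Plan pays £5,399 − £3,899.60 = £1,499.40.
Claim 2 — £11,822: 40% coinsurance on £11,822 = £4,728.80. Cost to owner: £4,728.80. OOP to date £8,628.40. Insurer: £11,822 − £4,728.80 = £7,093.20.
Claim 3 — £100: deductible met; 40% of £100 = £40. Owner pays £40; OOP now £8,668.40. Insurer: £100 − £40 = £60.
Claim 4 — £12,723: 40% coinsurance on £12,723 = £5,089.20. OOP would hit £13,757.60 > £9,250, so the cap limits the owner to £9,250 − £8,668.40 = £581.60. Insurer: £12,723 − £581.60 = £12,141.40.

£12,141.40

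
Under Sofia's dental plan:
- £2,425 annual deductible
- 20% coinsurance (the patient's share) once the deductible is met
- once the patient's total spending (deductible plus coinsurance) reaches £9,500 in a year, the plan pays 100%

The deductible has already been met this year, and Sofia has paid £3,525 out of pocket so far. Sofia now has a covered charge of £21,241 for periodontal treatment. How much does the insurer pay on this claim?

£16,992.80

With the deductible met, the entire £21,241 is subject to coinsurance.
20% of £21,241 = £4,248.20 falls to the patient.
Cumulative spending £3,525 + £4,248.20 = £7,773.20 stays under the £9,500 maximum.
The plan picks up £21,241 − £4,248.20 = £16,992.80.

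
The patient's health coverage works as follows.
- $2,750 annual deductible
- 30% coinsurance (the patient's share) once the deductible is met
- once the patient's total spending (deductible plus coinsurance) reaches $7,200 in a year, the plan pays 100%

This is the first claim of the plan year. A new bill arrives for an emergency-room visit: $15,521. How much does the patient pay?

$6,581.30

The full $2,750 deductible is still open; $2,750 of this bill applies to it.
The remaining $12,771 (= $15,521 − $2,750) moves to coinsurance.
30% of $12,771 = $3,831.30 falls to the patient.
That puts the patient's cost at $2,750 + $3,831.30 = $6,581.30 before any cap.
Total out-of-pocket so far would be $0 + $6,581.30 = $6,581.30, below the $7,200 cap — no reduction.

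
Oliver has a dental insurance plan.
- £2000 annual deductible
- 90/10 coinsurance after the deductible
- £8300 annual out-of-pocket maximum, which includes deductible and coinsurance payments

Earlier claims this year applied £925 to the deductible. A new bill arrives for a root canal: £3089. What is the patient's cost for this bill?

£925 of the £2000 deductible is already met, leaving £1075.
That leaves £3089 − £1075 = £2014 for coinsurance.
Patient's 10% share of £2014 is £201.40.
That puts the patient's cost at £1075 + £201.40 = £1276.40 before any cap.
Year-to-date out-of-pocket becomes £925 + £1276.40 = £2201.40, still under the £8300 maximum, so no cap applies.

£1276.40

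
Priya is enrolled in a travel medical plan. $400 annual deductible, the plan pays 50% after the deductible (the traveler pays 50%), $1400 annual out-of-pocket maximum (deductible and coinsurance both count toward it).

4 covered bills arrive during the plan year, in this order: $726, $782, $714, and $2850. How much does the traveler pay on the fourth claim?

#1 ($726): $400 finishes the deductible; $326 goes to coinsurance; traveler's 50% is $163. Traveler pays $563; OOP now $563.
#2 ($782): 50% coinsurance on $782 = $391. Cost to traveler: $391. OOP to date $954.
#3 ($714): 50% coinsurance on $714 = $357. Traveler pays $357; OOP now $1311.
#4 ($2850): 50% coinsurance on $2850 = $1425. OOP would hit $2736 > $1400, so the cap limits the traveler to $1400 − $1311 = $89.

$89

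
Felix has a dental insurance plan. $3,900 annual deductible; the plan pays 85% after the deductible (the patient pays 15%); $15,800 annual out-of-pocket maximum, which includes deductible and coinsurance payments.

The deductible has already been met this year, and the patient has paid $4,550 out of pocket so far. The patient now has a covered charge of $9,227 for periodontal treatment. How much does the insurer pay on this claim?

The deductible is already satisfied, so the full bill goes to coinsurance.
Patient's 15% share of $9,227 is $1,384.05.
Total out-of-pocket so far would be $4,550 + $1,384.05 = $5,934.05, below the $15,800 cap — no reduction.
The plan picks up $9,227 − $1,384.05 = $7,842.95.

$7,842.95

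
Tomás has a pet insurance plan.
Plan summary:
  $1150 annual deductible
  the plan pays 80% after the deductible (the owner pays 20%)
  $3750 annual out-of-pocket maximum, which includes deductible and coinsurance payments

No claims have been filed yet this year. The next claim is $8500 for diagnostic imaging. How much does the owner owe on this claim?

Deductible not yet touched, so the first $1150 of the bill goes to the deductible.
That leaves $8500 − $1150 = $7350 for coinsurance.
20% of $7350 = $1470 falls to the owner.
Owner responsibility before any cap: $1150 + $1470 = $2620.
Cumulative spending $0 + $2620 = $2620 stays under the $3750 maximum.

$2620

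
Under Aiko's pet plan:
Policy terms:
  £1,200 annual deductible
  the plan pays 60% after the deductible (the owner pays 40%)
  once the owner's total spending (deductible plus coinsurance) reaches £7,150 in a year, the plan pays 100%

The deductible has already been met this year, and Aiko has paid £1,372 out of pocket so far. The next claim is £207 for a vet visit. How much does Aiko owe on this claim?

£82.80

The deductible is already satisfied, so the full bill goes to coinsurance.
40% of £207 = £82.80 falls to the owner.
Year-to-date out-of-pocket becomes £1,372 + £82.80 = £1,454.80, still under the £7,150 maximum, so no cap applies.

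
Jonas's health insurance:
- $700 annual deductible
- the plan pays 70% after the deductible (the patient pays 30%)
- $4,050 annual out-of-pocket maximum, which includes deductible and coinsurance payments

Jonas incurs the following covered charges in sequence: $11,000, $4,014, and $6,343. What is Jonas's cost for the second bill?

Claim 1 ($11,000): $700 finishes the deductible; $10,300 goes to coinsurance; 30% of $10,300 = $3,090. Patient owes $3,790 (running OOP $3,790).
Claim 2 ($4,014): deductible met; 30% of $4,014 = $1,204.20. Adding that to $3,790 gives $4,994.20, past the $4,050 cap; patient pays only $4,050 − $3,790 = $260.

$260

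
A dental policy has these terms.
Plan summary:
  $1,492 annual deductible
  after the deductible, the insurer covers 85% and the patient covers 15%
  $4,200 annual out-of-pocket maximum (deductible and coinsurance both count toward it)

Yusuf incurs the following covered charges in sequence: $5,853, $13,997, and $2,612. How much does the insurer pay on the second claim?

Bill 1, $5,853: $1,492 finishes the deductible; $4,361 goes to coinsurance; coinsurance $4,361 × 15% = $654.15. Cost to patient: $2,146.15. OOP to date $2,146.15. Insurer: $5,853 − $2,146.15 = $3,706.85.
Bill 2, $13,997: 15% coinsurance on $13,997 = $2,099.55. Adding that to $2,146.15 gives $4,245.70, past the $4,200 cap; patient pays only $4,200 − $2,146.15 = $2,053.85. Insurer: $13,997 − $2,053.85 = $11,943.15.

$11,943.15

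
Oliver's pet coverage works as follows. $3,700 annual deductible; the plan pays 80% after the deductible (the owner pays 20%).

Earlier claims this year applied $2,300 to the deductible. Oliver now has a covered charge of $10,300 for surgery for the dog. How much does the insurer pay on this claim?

$2,300 of the $3,700 deductible is already met, leaving $1,400.
That leaves $10,300 − $1,400 = $8,900 for coinsurance.
Owner's 20% share of $8,900 is $1,780.
So the owner owes $1,400 + $1,780 = $3,180.
The plan picks up $10,300 − $3,180 = $7,120.

$7,120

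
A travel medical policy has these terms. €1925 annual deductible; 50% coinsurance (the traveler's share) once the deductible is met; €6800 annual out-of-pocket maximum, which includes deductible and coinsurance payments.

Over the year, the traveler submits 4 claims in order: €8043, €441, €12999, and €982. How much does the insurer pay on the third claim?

#1 (€8043): €1925 to deductible, leaving €6118; traveler's 50% is €3059. Traveler owes €4984 (running OOP €4984). Plan pays €8043 − €4984 = €3059.
#2 (€441): deductible met; 50% of €441 = €220.50. Traveler owes €220.50 (running OOP €5204.50). Insurer: €441 − €220.50 = €220.50.
#3 (€12999): 50% coinsurance on €12999 = €6499.50. Adding that to €5204.50 gives €11704, past the €6800 cap; traveler pays only €6800 − €5204.50 = €1595.50. Insurer: €12999 − €1595.50 = €11403.50.

€11403.50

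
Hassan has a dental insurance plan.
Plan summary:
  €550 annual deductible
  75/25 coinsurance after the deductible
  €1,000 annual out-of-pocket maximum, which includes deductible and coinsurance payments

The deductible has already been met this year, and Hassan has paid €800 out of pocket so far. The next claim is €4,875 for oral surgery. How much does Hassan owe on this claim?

With the deductible met, the entire €4,875 is subject to coinsurance.
Coinsurance: €4,875 × 25% = €1,218.75.
Adding €1,218.75 to the €800 already spent would give €2,018.75, which exceeds the €1,000 cap; the patient pays just €1,000 − €800 = €200.

€200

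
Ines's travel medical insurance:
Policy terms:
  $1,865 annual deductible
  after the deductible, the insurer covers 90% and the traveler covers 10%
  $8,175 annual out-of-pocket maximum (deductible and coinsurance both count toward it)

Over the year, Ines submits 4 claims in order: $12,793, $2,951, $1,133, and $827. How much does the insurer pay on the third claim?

Bill 1, $12,793: $1,865 finishes the deductible; $10,928 goes to coinsurance; coinsurance $10,928 × 10% = $1,092.80. Traveler pays $2,957.80; OOP now $2,957.80. Plan pays $12,793 − $2,957.80 = $9,835.20.
Bill 2, $2,951: deductible met; 10% of $2,951 = $295.10. Cost to traveler: $295.10. OOP to date $3,252.90. Plan pays $2,951 − $295.10 = $2,655.90.
Bill 3, $1,133: 10% coinsurance on $1,133 = $113.30. Cost to traveler: $113.30. OOP to date $3,366.20. Insurer: $1,133 − $113.30 = $1,019.70.

$1,019.70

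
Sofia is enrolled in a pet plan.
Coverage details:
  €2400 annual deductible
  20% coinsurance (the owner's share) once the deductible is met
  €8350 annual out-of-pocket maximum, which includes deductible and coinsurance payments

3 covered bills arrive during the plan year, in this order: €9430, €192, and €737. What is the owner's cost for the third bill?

#1 (€9430): deductible takes €2400, €7030 remains; 20% of €7030 = €1406. Cost to owner: €3806. OOP to date €3806.
#2 (€192): deductible met; 20% of €192 = €38.40. Cost to owner: €38.40. OOP to date €3844.40.
#3 (€737): deductible already satisfied, so owner's share is 20% × €737 = €147.40. Cost to owner: €147.40. OOP to date €3991.80.

€147.40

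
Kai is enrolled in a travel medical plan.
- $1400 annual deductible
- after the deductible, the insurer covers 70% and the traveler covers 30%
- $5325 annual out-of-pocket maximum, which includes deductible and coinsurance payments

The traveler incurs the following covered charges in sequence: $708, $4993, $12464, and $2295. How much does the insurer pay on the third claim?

$9829.30

Claim 1 — $708: all of it applies to the deductible. Traveler pays $708; OOP now $708. Plan pays $708 − $708 = $0.
Claim 2 — $4993: $692 to deductible, leaving $4301; 30% of $4301 = $1290.30. Traveler pays $1982.30; OOP now $2690.30. Plan pays $4993 − $1982.30 = $3010.70.
Claim 3 — $12464: deductible already satisfied, so traveler's share is 30% × $12464 = $3739.20. Adding that to $2690.30 gives $6429.50, past the $5325 cap; traveler pays only $5325 − $2690.30 = $2634.70. Plan pays $12464 − $2634.70 = $9829.30.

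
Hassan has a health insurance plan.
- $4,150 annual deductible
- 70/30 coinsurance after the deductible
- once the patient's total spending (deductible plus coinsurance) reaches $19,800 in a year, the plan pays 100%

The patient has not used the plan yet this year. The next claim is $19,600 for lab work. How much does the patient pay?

Deductible not yet touched, so the first $4,150 of the bill goes to the deductible.
That leaves $19,600 − $4,150 = $15,450 for coinsurance.
Coinsurance: $15,450 × 30% = $4,635.
That puts the patient's cost at $4,150 + $4,635 = $8,785 before any cap.
Total out-of-pocket so far would be $0 + $8,785 = $8,785, below the $19,800 cap — no reduction.

$8,785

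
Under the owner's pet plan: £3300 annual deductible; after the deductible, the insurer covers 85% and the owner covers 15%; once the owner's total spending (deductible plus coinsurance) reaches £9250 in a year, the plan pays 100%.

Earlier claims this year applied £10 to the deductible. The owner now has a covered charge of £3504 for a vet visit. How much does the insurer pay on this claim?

£181.90

Remaining deductible: £3300 − £10 = £3290.
That leaves £3504 − £3290 = £214 for coinsurance.
Coinsurance: £214 × 15% = £32.10.
That puts the owner's cost at £3290 + £32.10 = £3322.10 before any cap.
Year-to-date out-of-pocket becomes £10 + £3322.10 = £3332.10, still under the £9250 maximum, so no cap applies.
The insurer covers the remainder: £3504 − £3322.10 = £181.90.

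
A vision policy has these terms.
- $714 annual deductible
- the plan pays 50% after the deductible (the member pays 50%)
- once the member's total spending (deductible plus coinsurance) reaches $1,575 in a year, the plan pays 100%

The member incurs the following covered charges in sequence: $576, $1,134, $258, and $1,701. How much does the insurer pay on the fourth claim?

#1 ($576): entire amount goes to the deductible. Member pays $576; OOP now $576. Insurer: $576 − $576 = $0.
#2 ($1,134): $138 to deductible, leaving $996; 50% of $996 = $498. Member owes $636 (running OOP $1,212). Insurer: $1,134 − $636 = $498.
#3 ($258): deductible met; 50% of $258 = $129. Member pays $129; OOP now $1,341. Plan pays $258 − $129 = $129.
#4 ($1,701): 50% coinsurance on $1,701 = $850.50. Adding that to $1,341 gives $2,191.50, past the $1,575 cap; member pays only $1,575 − $1,341 = $234. Insurer: $1,701 − $234 = $1,467.

$1,467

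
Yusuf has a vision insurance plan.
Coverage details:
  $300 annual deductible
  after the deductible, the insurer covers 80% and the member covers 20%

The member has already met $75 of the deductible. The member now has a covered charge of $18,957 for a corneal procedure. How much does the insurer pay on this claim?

$75 of the $300 deductible is already met, leaving $225.
That leaves $18,957 − $225 = $18,732 for coinsurance.
Member's 20% share of $18,732 is $3,746.40.
So the member owes $225 + $3,746.40 = $3,971.40.
The insurer covers the remainder: $18,957 − $3,971.40 = $14,985.60.

$14,985.60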